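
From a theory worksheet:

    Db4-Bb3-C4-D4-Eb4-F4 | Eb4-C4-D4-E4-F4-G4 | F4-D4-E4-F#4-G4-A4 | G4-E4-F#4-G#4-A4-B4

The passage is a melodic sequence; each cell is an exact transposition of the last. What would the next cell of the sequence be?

The 6-note cells begin on Db4, Eb4, F4, G4 — each up a 2nd from the last.
Statement 5 starts on A4 and keeps the same exact contour: A4 F#4 G#4 A#4 B4 C#5.

A4 F#4 G#4 A#4 B4 C#5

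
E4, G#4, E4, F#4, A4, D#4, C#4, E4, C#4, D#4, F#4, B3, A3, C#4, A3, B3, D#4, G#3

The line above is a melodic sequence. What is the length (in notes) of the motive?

6

Try groups of 6 (3 cells in 18 notes):
E4 G#4 E4 F#4 A4 D#4 | C#4 E4 C#4 D#4 F#4 B3 | A3 C#4 A3 B3 D#4 G#3
Each cell is the previous one down a 3rd — so the unit is 6 notes.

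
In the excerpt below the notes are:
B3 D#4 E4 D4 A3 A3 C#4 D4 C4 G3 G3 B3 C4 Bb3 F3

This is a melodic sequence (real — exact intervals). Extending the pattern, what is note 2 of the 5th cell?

G3

With 5-note cells, note 2 of each statement runs D#4, C#4, B3.
Each moves down a 2nd. Continuing: A3 → G3.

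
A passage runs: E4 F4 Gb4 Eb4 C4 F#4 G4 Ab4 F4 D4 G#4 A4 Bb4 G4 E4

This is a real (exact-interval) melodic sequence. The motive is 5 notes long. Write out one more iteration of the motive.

A#4 B4 C5 A4 F#4

The 5-note cells begin on E4, F#4, G#4 — each up a 2nd from the last.
So cell 4 is A#4 B4 C5 A4 F#4.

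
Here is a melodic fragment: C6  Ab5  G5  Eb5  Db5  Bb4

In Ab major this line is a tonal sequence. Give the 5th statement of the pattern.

Eb4 C4

With a 2-note motive the entries are C6, G5, Db5, each down a 4th from the previous.
Carrying on: Ab4 → Eb4.
So cell 5 is Eb4 C4.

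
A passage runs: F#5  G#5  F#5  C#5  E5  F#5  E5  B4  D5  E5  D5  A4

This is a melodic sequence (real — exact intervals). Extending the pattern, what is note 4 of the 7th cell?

Db4

With 4-note cells, note 4 of each statement runs C#5, B4, A4.
Carrying that down a 2nd forward: G4 → F4 → Eb4 → Db4.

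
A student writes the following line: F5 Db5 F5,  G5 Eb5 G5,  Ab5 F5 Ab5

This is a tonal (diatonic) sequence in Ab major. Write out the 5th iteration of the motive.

C6 Ab5 C6

With a 3-note motive the entries are F5, G5, Ab5, each up a 2nd from the previous.
Extending up a 2nd: Bb5 → C6.
Statement 5 starts on C6 and keeps the same diatonic contour: C6 Ab5 C6.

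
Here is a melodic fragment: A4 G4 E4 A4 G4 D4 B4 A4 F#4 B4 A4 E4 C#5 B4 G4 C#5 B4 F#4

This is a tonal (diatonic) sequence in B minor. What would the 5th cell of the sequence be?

With a 6-note motive the entries are A4, B4, C#5, each up a 2nd from the previous.
Continuing the starts: D5 → E5.
Statement 5 starts on E5 and keeps the same diatonic contour: E5 D5 B4 E5 D5 A4.

E5 D5 B4 E5 D5 A4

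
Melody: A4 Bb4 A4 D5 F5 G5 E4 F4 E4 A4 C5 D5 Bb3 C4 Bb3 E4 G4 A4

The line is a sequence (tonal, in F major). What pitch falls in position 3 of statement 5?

With 6-note cells, note 3 of each statement runs A4, E4, Bb3.
Carrying that down a 4th forward: F3 → C3.

C3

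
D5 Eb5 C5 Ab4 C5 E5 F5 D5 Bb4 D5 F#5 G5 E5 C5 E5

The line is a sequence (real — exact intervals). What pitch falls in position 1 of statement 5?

Grouping in 5s, the 1st note of each cell is D5, E5, F#5.
Carrying that up a 2nd forward: G#5 → A#5.

A#5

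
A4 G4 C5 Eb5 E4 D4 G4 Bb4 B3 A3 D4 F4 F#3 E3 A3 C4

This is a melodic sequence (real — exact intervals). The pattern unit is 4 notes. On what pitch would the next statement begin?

C#3

Taking 4-note groups, the heads are A4, E4, B3, F#3: the pattern moves down a 4th.
The next head, down a 4th from F#3, is C#3.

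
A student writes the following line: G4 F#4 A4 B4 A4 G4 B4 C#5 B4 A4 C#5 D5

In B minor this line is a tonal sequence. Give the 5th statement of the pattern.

Unit = 4 notes; the statements start on G4, A4, B4, moving up a 2nd each time.
Extending up a 2nd: C#5 → D5.
Statement 5 starts on D5 and keeps the same diatonic contour: D5 C#5 E5 F#5.

D5 C#5 E5 F#5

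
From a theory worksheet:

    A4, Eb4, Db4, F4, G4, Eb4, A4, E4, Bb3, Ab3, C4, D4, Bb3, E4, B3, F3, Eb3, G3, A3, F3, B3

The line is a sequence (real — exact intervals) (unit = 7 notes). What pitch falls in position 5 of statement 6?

F#2

With 7-note cells, note 5 of each statement runs G4, D4, A3.
Carrying that down a 4th forward: E3 → B2 → F#2.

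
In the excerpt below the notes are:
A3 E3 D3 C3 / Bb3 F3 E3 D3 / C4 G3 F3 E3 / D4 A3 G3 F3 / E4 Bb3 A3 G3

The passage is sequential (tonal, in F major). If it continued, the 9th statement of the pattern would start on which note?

Bb4

The 4-note cells begin on A3, Bb3, C4, D4, E4 — each up a 2nd from the last.
Extending the heads up a 2nd: F4 → G4 → A4 → Bb4.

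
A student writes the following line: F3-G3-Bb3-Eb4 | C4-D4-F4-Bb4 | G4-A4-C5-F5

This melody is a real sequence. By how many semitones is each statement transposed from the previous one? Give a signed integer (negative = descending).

7

The 4-note cells begin on F3, C4, G4 — each up a 5th from the last.
F3→C4 is 60 − 53 = 7 semitones.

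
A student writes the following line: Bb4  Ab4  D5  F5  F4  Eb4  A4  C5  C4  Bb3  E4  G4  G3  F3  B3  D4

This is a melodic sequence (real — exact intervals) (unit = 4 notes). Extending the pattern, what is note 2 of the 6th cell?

G2

With 4-note cells, note 2 of each statement runs Ab4, Eb4, Bb3, F3.
Each moves down a 4th. Continuing: C3 → G2.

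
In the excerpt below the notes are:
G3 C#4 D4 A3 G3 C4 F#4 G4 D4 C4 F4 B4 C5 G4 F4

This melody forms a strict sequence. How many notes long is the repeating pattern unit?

5

Try groups of 5 (3 cells in 15 notes):
G3 C#4 D4 A3 G3 | C4 F#4 G4 D4 C4 | F4 B4 C5 G4 F4
Every group is a transposition up a 4th of the one before; no shorter unit works.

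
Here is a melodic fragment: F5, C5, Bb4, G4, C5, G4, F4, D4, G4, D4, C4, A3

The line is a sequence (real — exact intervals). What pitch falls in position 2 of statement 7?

F#2

The unit is 4 notes. Position-2 pitches of the 3 shown cells: C5, G4, D4.
Each moves down a 4th. Continuing: A3 → E3 → B2 → F#2.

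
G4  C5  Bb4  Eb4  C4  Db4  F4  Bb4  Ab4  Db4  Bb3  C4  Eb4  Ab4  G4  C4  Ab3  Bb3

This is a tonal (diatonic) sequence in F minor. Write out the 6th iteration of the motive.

Unit = 6 notes; the statements start on G4, F4, Eb4, moving down a 2nd each time.
Continuing the starts: Db4 → C4 → Bb3.
Statement 6 starts on Bb3 and keeps the same diatonic contour: Bb3 Eb4 Db4 G3 Eb3 F3.

Bb3 Eb4 Db4 G3 Eb3 F3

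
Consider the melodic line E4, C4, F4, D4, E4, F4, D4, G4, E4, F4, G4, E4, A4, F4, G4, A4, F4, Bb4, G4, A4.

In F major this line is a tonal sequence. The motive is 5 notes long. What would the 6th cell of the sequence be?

C5 A4 D5 Bb4 C5

The 5-note cells begin on E4, F4, G4, A4 — each up a 2nd from the last.
Continuing the starts: Bb4 → C5.
So cell 6 is C5 A4 D5 Bb4 C5.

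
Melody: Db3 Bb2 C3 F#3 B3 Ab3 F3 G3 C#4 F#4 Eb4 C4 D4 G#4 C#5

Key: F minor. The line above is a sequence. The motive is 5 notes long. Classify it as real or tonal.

real

Each cell has the same semitone pattern (-3, 2, 6, 5) — intervals are preserved exactly.
And F#3 lies outside F minor, so the sequence is real rather than tonal.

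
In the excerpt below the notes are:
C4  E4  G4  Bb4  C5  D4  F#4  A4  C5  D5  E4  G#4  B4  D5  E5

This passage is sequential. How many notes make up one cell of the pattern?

There are 15 notes; a 5-note unit gives 3 cells:
C4 E4 G4 Bb4 C5 | D4 F#4 A4 C5 D5 | E4 G#4 B4 D5 E5
Each cell is the previous one up a 2nd — so the unit is 5 notes.

5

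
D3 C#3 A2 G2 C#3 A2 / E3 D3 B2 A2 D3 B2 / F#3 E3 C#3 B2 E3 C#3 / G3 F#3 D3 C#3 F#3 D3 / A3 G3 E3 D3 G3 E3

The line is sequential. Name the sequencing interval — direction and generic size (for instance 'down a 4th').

With a 6-note motive the entries are D3, E3, F#3, G3, A3, each up a 2nd from the previous.
D3 to E3 is up a 2nd.

up a 2nd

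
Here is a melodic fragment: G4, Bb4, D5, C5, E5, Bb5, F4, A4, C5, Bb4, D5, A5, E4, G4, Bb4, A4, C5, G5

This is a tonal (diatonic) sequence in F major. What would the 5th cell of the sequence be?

C4 E4 G4 F4 A4 E5

With a 6-note motive the entries are G4, F4, E4, each down a 2nd from the previous.
Carrying on: D4 → C4.
So cell 5 is C4 E4 G4 F4 A4 E5.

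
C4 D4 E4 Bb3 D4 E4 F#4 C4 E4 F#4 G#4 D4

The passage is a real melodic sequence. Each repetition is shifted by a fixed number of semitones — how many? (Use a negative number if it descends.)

With a 4-note motive the entries are C4, D4, E4, each up a 2nd from the previous.
Counting half-steps from C4 to D4: 2.

2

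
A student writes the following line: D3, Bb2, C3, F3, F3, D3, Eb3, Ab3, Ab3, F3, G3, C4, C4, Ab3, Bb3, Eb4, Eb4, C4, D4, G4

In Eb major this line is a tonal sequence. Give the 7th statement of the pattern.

Unit = 4 notes; the statements start on D3, F3, Ab3, C4, Eb4, moving up a 3rd each time.
Continuing the starts: G4 → Bb4.
Statement 7 starts on Bb4 and keeps the same diatonic contour: Bb4 G4 Ab4 D5.

Bb4 G4 Ab4 D5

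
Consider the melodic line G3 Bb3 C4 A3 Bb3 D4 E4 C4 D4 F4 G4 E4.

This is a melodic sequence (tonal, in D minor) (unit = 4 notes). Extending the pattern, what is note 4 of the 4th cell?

Grouping in 4s, the 4th note of each cell is A3, C4, E4.
From E4, up a 3rd gives G4.

G4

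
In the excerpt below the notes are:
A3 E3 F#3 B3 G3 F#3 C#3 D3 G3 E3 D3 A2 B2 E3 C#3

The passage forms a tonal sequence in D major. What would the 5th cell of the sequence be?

G2 D2 E2 A2 F#2

With a 5-note motive the entries are A3, F#3, D3, each down a 3rd from the previous.
Continuing the starts: B2 → G2.
Statement 5 starts on G2 and keeps the same diatonic contour: G2 D2 E2 A2 F#2.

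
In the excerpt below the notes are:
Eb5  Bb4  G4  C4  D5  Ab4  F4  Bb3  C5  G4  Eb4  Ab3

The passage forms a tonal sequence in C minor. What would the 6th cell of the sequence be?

G4 D4 Bb3 Eb3

With a 4-note motive the entries are Eb5, D5, C5, each down a 2nd from the previous.
Extending down a 2nd: Bb4 → Ab4 → G4.
From G4 the diatonic shape gives G4 D4 Bb3 Eb3.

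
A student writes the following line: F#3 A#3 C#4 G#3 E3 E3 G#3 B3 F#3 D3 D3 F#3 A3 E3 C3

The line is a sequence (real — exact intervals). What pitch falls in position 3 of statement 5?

F3

The unit is 5 notes. Position-3 pitches of the 3 shown cells: C#4, B3, A3.
Carrying that down a 2nd forward: G3 → F3.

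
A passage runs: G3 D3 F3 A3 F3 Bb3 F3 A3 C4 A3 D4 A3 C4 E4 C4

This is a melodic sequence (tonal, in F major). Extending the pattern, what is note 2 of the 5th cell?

E4

The unit is 5 notes. Position-2 pitches of the 3 shown cells: D3, F3, A3.
Extending up a 3rd: C4 → E4.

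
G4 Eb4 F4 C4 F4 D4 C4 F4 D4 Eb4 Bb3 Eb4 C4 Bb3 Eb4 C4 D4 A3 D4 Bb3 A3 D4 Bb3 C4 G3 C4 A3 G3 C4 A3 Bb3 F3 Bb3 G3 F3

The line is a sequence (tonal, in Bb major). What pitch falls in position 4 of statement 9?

Bb2

Grouping in 7s, the 4th note of each cell is C4, Bb3, A3, G3, F3.
Each moves down a 2nd. Continuing: Eb3 → D3 → C3 → Bb2.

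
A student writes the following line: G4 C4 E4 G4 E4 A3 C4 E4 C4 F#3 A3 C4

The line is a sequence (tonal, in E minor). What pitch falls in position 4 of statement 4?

A3

With 4-note cells, note 4 of each statement runs G4, E4, C4.
Each moves down a 3rd; the next is A3.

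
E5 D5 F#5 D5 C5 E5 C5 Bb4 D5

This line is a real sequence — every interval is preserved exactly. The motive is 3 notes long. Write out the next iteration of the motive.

With a 3-note motive the entries are E5, D5, C5, each down a 2nd from the previous.
Statement 4 starts on Bb4 and keeps the same exact contour: Bb4 Ab4 C5.

Bb4 Ab4 C5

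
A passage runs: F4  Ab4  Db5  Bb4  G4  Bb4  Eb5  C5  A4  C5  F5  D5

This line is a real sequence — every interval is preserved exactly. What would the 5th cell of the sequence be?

The 4-note cells begin on F4, G4, A4 — each up a 2nd from the last.
Carrying on: B4 → C#5.
Statement 5 starts on C#5 and keeps the same exact contour: C#5 E5 A5 F#5.

C#5 E5 A5 F#5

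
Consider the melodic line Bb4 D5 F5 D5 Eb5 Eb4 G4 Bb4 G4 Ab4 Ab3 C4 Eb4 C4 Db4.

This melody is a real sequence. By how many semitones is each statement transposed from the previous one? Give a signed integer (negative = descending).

-7

Taking 5-note groups, the heads are Bb4, Eb4, Ab3: the pattern moves down a 5th.
Bb4 to Eb4 spans -7 semitones.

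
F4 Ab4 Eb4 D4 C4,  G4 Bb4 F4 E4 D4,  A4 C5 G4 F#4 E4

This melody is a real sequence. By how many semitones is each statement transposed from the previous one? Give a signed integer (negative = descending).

The 5-note cells begin on F4, G4, A4 — each up a 2nd from the last.
F4 to G4 spans +2 semitones.

2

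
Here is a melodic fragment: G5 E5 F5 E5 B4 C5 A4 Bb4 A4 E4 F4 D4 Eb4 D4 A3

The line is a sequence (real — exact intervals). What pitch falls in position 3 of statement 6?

Gb2

The unit is 5 notes. Position-3 pitches of the 3 shown cells: F5, Bb4, Eb4.
Carrying that down a 5th forward: Ab3 → Db3 → Gb2.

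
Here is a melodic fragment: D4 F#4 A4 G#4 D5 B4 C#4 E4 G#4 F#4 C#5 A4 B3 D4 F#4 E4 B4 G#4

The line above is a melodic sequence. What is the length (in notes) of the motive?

6

There are 18 notes; a 6-note unit gives 3 cells:
D4 F#4 A4 G#4 D5 B4 | C#4 E4 G#4 F#4 C#5 A4 | B3 D4 F#4 E4 B4 G#4
That's a consistent down a 2nd shift per cell, and no other grouping gives one.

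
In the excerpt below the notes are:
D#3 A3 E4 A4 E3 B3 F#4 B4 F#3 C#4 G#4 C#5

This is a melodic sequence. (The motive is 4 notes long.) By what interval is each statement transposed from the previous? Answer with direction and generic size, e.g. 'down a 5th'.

up a 2nd

With a 4-note motive the entries are D#3, E3, F#3, each up a 2nd from the previous.
From D#3 to E3: up a 2nd.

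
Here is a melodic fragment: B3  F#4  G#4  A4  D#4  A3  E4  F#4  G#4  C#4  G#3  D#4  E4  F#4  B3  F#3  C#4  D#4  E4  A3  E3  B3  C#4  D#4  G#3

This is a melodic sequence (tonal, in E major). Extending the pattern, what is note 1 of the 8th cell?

B2

Grouping in 5s, the 1st note of each cell is B3, A3, G#3, F#3, E3.
Extending down a 2nd: D#3 → C#3 → B2.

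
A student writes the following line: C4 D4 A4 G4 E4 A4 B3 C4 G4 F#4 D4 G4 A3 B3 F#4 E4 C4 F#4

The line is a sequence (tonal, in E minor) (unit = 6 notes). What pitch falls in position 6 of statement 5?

Grouping in 6s, the 6th note of each cell is A4, G4, F#4.
Extending down a 2nd: E4 → D4.

D4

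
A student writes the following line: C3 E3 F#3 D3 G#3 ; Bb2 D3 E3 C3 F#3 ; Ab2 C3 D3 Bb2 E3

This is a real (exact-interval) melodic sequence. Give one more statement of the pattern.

Unit = 5 notes; the statements start on C3, Bb2, Ab2, moving down a 2nd each time.
From Gb2 the exact shape gives Gb2 Bb2 C3 Ab2 D3.

Gb2 Bb2 C3 Ab2 D3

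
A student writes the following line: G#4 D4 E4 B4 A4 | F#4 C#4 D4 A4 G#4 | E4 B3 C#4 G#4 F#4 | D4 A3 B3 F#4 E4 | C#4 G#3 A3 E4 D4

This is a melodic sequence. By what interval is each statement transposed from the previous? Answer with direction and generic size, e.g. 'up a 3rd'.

The 5-note cells begin on G#4, F#4, E4, D4, C#4 — each down a 2nd from the last.
G#4 to F#4 is down a 2nd.

down a 2nd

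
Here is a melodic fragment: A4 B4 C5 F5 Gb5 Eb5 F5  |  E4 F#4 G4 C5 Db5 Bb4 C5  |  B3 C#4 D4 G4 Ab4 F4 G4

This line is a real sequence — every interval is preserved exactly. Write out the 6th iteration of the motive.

The 7-note cells begin on A4, E4, B3 — each down a 4th from the last.
Extending down a 4th: F#3 → C#3 → G#2.
Statement 6 starts on G#2 and keeps the same exact contour: G#2 A#2 B2 E3 F3 D3 E3.

G#2 A#2 B2 E3 F3 D3 E3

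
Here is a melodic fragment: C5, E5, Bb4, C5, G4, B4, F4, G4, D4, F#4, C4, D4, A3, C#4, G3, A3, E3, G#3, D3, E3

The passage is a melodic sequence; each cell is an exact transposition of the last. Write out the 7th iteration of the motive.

Unit = 4 notes; the statements start on C5, G4, D4, A3, E3, moving down a 4th each time.
Carrying on: B2 → F#2.
So cell 7 is F#2 A#2 E2 F#2.

F#2 A#2 E2 F#2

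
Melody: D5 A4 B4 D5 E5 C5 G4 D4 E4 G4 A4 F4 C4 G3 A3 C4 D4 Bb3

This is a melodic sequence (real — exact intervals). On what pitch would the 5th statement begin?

Bb2

Taking 6-note groups, the heads are D5, G4, C4: the pattern moves down a 5th.
Continuing: F3 → Bb2. Statement 5 starts on Bb2.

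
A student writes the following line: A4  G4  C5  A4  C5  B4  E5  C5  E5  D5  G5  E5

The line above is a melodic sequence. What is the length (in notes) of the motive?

12 notes total. Splitting into 3 groups of 4:
A4 G4 C5 A4 | C5 B4 E5 C5 | E5 D5 G5 E5
That's a consistent up a 3rd shift per cell, and no other grouping gives one.

4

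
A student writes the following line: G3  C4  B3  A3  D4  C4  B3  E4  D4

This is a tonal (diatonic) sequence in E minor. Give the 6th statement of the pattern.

E4 A4 G4

Taking 3-note groups, the heads are G3, A3, B3: the pattern moves up a 2nd.
Extending up a 2nd: C4 → D4 → E4.
Statement 6 starts on E4 and keeps the same diatonic contour: E4 A4 G4.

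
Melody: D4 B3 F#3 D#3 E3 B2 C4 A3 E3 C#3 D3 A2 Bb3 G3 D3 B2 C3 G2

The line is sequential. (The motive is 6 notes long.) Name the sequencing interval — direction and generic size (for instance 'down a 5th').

Unit = 6 notes; the statements start on D4, C4, Bb3, moving down a 2nd each time.
D4 to C4 is down a 2nd.

down a 2nd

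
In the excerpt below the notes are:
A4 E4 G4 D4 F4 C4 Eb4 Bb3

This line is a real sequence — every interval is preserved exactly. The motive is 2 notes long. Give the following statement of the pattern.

Db4 Ab3

Taking 2-note groups, the heads are A4, G4, F4, Eb4: the pattern moves down a 2nd.
Statement 5 starts on Db4 and keeps the same exact contour: Db4 Ab3.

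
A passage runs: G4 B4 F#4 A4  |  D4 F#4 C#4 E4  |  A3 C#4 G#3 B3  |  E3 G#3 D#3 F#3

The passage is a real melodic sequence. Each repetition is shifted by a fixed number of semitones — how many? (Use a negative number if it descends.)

-5

Unit = 4 notes; the statements start on G4, D4, A3, E3, moving down a 4th each time.
G4→D4 is 62 − 67 = -5 semitones.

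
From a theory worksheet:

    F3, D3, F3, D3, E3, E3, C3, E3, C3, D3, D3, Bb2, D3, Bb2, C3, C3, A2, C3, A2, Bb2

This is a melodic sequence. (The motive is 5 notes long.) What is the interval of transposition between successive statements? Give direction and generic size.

down a 2nd

The 5-note cells begin on F3, E3, D3, C3 — each down a 2nd from the last.
From F3 to E3: down a 2nd.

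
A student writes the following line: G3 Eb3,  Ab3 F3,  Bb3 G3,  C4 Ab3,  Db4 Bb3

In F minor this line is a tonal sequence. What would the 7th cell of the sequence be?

Taking 2-note groups, the heads are G3, Ab3, Bb3, C4, Db4: the pattern moves up a 2nd.
Continuing the starts: Eb4 → F4.
So cell 7 is F4 Db4.

F4 Db4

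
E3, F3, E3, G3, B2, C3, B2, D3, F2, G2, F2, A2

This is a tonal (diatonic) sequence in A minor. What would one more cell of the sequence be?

C2 D2 C2 E2

With a 4-note motive the entries are E3, B2, F2, each down a 4th from the previous.
So cell 4 is C2 D2 C2 E2.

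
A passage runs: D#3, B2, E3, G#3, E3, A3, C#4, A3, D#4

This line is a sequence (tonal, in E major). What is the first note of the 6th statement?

E5

Taking 3-note groups, the heads are D#3, G#3, C#4: the pattern moves up a 4th.
Continuing: F#4 → B4 → E5. Statement 6 starts on E5.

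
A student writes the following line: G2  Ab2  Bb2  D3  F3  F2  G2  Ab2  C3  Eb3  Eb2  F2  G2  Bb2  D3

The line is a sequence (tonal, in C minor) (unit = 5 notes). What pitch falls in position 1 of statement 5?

Grouping in 5s, the 1st note of each cell is G2, F2, Eb2.
Carrying that down a 2nd forward: D2 → C2.

C2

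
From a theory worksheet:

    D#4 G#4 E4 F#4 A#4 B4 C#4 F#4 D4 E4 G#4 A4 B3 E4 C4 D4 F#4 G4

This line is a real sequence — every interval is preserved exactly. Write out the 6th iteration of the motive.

The 6-note cells begin on D#4, C#4, B3 — each down a 2nd from the last.
Continuing the starts: A3 → G3 → F3.
From F3 the exact shape gives F3 Bb3 Gb3 Ab3 C4 Db4.

F3 Bb3 Gb3 Ab3 C4 Db4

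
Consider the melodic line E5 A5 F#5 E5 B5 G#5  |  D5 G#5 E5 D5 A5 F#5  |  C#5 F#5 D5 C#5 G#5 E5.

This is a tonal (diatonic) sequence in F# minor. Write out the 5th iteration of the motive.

With a 6-note motive the entries are E5, D5, C#5, each down a 2nd from the previous.
Extending down a 2nd: B4 → A4.
Statement 5 starts on A4 and keeps the same diatonic contour: A4 D5 B4 A4 E5 C#5.

A4 D5 B4 A4 E5 C#5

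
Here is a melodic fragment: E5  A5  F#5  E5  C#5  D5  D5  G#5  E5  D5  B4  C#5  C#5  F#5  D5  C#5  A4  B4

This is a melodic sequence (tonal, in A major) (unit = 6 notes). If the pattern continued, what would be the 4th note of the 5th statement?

A4

With 6-note cells, note 4 of each statement runs E5, D5, C#5.
Extending down a 2nd: B4 → A4.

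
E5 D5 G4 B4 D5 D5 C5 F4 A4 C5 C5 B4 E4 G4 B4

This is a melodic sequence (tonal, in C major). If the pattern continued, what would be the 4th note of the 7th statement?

The unit is 5 notes. Position-4 pitches of the 3 shown cells: B4, A4, G4.
Extending down a 2nd: F4 → E4 → D4 → C4.

C4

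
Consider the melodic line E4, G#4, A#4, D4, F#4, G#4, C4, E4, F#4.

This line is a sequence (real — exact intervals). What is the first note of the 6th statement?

Gb3

Taking 3-note groups, the heads are E4, D4, C4: the pattern moves down a 2nd.
Extending the heads down a 2nd: Bb3 → Ab3 → Gb3.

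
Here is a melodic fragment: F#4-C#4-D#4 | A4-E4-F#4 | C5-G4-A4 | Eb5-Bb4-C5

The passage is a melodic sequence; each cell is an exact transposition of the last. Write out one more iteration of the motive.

Taking 3-note groups, the heads are F#4, A4, C5, Eb5: the pattern moves up a 3rd.
From Gb5 the exact shape gives Gb5 Db5 Eb5.

Gb5 Db5 Eb5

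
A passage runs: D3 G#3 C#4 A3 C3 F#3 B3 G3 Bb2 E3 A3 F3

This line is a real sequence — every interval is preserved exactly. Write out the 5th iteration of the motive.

Gb2 C3 F3 Db3

The 4-note cells begin on D3, C3, Bb2 — each down a 2nd from the last.
Continuing the starts: Ab2 → Gb2.
From Gb2 the exact shape gives Gb2 C3 F3 Db3.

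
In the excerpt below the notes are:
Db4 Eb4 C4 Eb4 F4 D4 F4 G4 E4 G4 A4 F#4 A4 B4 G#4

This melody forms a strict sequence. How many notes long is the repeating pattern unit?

Try groups of 3 (5 cells in 15 notes):
Db4 Eb4 C4 | Eb4 F4 D4 | F4 G4 E4 | G4 A4 F#4 | A4 B4 G#4
Every group is a transposition up a 2nd of the one before; no shorter unit works.

3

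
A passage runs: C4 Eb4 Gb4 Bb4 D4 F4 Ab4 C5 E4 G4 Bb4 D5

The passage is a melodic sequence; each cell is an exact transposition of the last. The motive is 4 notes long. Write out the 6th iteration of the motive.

A#4 C#5 E5 G#5

With a 4-note motive the entries are C4, D4, E4, each up a 2nd from the previous.
Continuing the starts: F#4 → G#4 → A#4.
So cell 6 is A#4 C#5 E5 G#5.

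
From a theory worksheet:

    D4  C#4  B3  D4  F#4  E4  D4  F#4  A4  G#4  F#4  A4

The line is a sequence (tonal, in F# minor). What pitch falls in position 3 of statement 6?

Grouping in 4s, the 3rd note of each cell is B3, D4, F#4.
Carrying that up a 3rd forward: A4 → C#5 → E5.

E5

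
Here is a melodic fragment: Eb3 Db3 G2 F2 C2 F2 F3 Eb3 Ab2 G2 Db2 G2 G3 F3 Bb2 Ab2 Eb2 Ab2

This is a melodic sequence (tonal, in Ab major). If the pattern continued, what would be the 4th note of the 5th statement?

C3

With 6-note cells, note 4 of each statement runs F2, G2, Ab2.
Carrying that up a 2nd forward: Bb2 → C3.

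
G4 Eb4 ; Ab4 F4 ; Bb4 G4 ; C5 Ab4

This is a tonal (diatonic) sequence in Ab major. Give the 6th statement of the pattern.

Eb5 C5

With a 2-note motive the entries are G4, Ab4, Bb4, C5, each up a 2nd from the previous.
Continuing the starts: Db5 → Eb5.
Statement 6 starts on Eb5 and keeps the same diatonic contour: Eb5 C5.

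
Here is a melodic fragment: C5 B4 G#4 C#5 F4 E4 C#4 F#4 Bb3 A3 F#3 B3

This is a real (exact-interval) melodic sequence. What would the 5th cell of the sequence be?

Unit = 4 notes; the statements start on C5, F4, Bb3, moving down a 5th each time.
Continuing the starts: Eb3 → Ab2.
So cell 5 is Ab2 G2 E2 A2.

Ab2 G2 E2 A2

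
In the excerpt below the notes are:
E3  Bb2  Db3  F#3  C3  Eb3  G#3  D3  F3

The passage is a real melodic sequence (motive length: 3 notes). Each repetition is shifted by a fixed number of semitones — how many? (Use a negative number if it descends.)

Unit = 3 notes; the statements start on E3, F#3, G#3, moving up a 2nd each time.
E3→F#3 is 54 − 52 = 2 semitones.

2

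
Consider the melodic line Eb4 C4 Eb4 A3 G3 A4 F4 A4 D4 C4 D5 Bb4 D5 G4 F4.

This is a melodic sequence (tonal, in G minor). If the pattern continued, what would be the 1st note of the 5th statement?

C6

With 5-note cells, note 1 of each statement runs Eb4, A4, D5.
Each moves up a 4th. Continuing: G5 → C6.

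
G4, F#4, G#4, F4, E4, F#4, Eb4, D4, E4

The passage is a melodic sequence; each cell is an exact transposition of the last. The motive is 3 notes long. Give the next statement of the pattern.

Db4 C4 D4

Unit = 3 notes; the statements start on G4, F4, Eb4, moving down a 2nd each time.
So cell 4 is Db4 C4 D4.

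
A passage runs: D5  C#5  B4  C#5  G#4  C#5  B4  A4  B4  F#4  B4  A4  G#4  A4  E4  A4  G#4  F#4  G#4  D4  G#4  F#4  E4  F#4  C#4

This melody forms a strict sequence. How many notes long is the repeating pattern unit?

Try groups of 5 (5 cells in 25 notes):
D5 C#5 B4 C#5 G#4 | C#5 B4 A4 B4 F#4 | B4 A4 G#4 A4 E4 | A4 G#4 F#4 G#4 D4 | G#4 F#4 E4 F#4 C#4
Every group is a transposition down a 2nd of the one before; no shorter unit works.

5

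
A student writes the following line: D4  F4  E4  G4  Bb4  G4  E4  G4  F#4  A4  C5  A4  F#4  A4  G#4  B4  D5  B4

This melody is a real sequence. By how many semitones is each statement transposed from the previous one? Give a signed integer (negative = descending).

2

Taking 6-note groups, the heads are D4, E4, F#4: the pattern moves up a 2nd.
Counting half-steps from D4 to E4: 2.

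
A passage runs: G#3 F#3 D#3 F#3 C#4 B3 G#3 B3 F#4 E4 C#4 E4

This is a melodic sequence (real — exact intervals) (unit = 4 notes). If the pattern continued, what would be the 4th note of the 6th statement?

Grouping in 4s, the 4th note of each cell is F#3, B3, E4.
Each moves up a 4th. Continuing: A4 → D5 → G5.

G5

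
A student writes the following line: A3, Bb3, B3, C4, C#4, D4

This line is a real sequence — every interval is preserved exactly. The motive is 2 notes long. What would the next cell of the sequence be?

Taking 2-note groups, the heads are A3, B3, C#4: the pattern moves up a 2nd.
So cell 4 is D#4 E4.

D#4 E4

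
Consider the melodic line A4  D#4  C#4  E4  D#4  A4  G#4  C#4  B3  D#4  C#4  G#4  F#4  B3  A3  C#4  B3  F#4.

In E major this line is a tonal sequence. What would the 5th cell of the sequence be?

Taking 6-note groups, the heads are A4, G#4, F#4: the pattern moves down a 2nd.
Carrying on: E4 → D#4.
So cell 5 is D#4 G#3 F#3 A3 G#3 D#4.

D#4 G#3 F#3 A3 G#3 D#4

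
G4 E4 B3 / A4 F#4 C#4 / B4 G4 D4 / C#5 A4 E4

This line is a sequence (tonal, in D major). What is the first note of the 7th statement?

Unit = 3 notes; the statements start on G4, A4, B4, C#5, moving up a 2nd each time.
Continuing: D5 → E5 → F#5. Statement 7 starts on F#5.

F#5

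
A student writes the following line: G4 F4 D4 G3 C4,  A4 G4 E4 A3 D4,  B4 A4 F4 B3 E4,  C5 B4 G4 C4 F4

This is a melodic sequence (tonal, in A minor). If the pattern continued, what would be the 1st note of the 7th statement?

F5

Grouping in 5s, the 1st note of each cell is G4, A4, B4, C5.
Extending up a 2nd: D5 → E5 → F5.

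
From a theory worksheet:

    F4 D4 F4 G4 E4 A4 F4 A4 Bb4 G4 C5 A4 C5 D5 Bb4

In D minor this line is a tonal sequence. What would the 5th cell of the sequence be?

Unit = 5 notes; the statements start on F4, A4, C5, moving up a 3rd each time.
Carrying on: E5 → G5.
From G5 the diatonic shape gives G5 E5 G5 A5 F5.

G5 E5 G5 A5 F5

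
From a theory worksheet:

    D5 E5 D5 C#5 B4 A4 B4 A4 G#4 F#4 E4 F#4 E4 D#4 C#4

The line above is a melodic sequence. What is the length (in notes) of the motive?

5

Try groups of 5 (3 cells in 15 notes):
D5 E5 D5 C#5 B4 | A4 B4 A4 G#4 F#4 | E4 F#4 E4 D#4 C#4
That's a consistent down a 4th shift per cell, and no other grouping gives one.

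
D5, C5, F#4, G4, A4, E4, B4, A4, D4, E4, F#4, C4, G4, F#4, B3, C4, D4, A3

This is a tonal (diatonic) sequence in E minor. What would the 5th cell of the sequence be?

C4 B3 E3 F#3 G3 D3

Unit = 6 notes; the statements start on D5, B4, G4, moving down a 3rd each time.
Extending down a 3rd: E4 → C4.
Statement 5 starts on C4 and keeps the same diatonic contour: C4 B3 E3 F#3 G3 D3.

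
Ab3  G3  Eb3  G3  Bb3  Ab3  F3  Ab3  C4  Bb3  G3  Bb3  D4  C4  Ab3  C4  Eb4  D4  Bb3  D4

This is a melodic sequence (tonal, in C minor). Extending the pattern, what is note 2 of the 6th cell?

The unit is 4 notes. Position-2 pitches of the 5 shown cells: G3, Ab3, Bb3, C4, D4.
Each moves up a 2nd; the next is Eb4.

Eb4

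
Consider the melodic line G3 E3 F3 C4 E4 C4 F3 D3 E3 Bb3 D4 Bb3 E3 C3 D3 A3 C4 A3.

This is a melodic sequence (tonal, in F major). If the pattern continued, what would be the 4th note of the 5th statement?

F3

Grouping in 6s, the 4th note of each cell is C4, Bb3, A3.
Extending down a 2nd: G3 → F3.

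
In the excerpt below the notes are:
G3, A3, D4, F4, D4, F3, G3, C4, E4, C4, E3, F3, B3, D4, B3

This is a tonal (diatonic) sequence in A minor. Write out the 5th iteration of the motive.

C3 D3 G3 B3 G3

Taking 5-note groups, the heads are G3, F3, E3: the pattern moves down a 2nd.
Continuing the starts: D3 → C3.
Statement 5 starts on C3 and keeps the same diatonic contour: C3 D3 G3 B3 G3.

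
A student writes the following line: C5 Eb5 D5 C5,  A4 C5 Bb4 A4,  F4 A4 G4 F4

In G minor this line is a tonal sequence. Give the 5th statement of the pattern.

The 4-note cells begin on C5, A4, F4 — each down a 3rd from the last.
Continuing the starts: D4 → Bb3.
From Bb3 the diatonic shape gives Bb3 D4 C4 Bb3.

Bb3 D4 C4 Bb3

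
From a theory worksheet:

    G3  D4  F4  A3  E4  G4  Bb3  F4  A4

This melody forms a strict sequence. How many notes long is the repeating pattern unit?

9 notes total. Splitting into 3 groups of 3:
G3 D4 F4 | A3 E4 G4 | Bb3 F4 A4
That's a consistent up a 2nd shift per cell, and no other grouping gives one.

3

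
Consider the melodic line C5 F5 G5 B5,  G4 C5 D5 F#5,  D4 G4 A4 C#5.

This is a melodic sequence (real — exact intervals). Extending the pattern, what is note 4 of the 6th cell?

A#3

The unit is 4 notes. Position-4 pitches of the 3 shown cells: B5, F#5, C#5.
Extending down a 4th: G#4 → D#4 → A#3.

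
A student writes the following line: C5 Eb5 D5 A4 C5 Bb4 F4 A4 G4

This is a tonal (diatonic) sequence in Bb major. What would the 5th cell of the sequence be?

Bb3 D4 C4

Unit = 3 notes; the statements start on C5, A4, F4, moving down a 3rd each time.
Continuing the starts: D4 → Bb3.
Statement 5 starts on Bb3 and keeps the same diatonic contour: Bb3 D4 C4.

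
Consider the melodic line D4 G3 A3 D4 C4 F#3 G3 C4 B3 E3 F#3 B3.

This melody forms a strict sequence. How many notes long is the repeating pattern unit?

4

12 notes total. Splitting into 3 groups of 4:
D4 G3 A3 D4 | C4 F#3 G3 C4 | B3 E3 F#3 B3
Each cell is the previous one down a 2nd — so the unit is 4 notes.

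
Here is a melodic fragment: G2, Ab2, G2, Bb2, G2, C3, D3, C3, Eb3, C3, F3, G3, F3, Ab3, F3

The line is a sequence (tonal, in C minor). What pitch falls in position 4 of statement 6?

With 5-note cells, note 4 of each statement runs Bb2, Eb3, Ab3.
Carrying that up a 4th forward: D4 → G4 → C5.

C5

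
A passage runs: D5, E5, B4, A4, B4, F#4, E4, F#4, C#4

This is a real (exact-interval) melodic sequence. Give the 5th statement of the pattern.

F#3 G#3 D#3

The 3-note cells begin on D5, A4, E4 — each down a 4th from the last.
Extending down a 4th: B3 → F#3.
From F#3 the exact shape gives F#3 G#3 D#3.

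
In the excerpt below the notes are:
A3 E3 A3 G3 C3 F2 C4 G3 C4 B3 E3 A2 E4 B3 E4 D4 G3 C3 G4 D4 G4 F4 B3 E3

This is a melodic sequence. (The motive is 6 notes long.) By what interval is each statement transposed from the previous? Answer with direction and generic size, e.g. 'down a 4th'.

The 6-note cells begin on A3, C4, E4, G4 — each up a 3rd from the last.
A3 to C4 is up a 3rd.

up a 3rd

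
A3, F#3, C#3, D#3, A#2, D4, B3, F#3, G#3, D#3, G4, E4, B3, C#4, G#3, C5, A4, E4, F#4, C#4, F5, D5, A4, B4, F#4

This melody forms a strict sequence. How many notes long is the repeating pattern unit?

Try groups of 5 (5 cells in 25 notes):
A3 F#3 C#3 D#3 A#2 | D4 B3 F#3 G#3 D#3 | G4 E4 B3 C#4 G#3 | C5 A4 E4 F#4 C#4 | F5 D5 A4 B4 F#4
Each cell is the previous one up a 4th — so the unit is 5 notes.

5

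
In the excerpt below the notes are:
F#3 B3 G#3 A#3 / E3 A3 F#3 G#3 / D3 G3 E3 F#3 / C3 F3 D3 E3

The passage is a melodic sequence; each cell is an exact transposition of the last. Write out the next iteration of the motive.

Unit = 4 notes; the statements start on F#3, E3, D3, C3, moving down a 2nd each time.
So cell 5 is Bb2 Eb3 C3 D3.

Bb2 Eb3 C3 D3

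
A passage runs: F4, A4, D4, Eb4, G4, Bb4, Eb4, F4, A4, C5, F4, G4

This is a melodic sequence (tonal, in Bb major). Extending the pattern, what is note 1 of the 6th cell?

D5

The unit is 4 notes. Position-1 pitches of the 3 shown cells: F4, G4, A4.
Carrying that up a 2nd forward: Bb4 → C5 → D5.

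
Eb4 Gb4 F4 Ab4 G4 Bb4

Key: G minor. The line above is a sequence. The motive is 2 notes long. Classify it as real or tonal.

Each cell has the same semitone pattern (3,) — intervals are preserved exactly.
And Gb4 lies outside G minor, so the sequence is real rather than tonal.

real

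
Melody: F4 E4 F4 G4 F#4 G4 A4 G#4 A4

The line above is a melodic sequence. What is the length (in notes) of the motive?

Try groups of 3 (3 cells in 9 notes):
F4 E4 F4 | G4 F#4 G4 | A4 G#4 A4
That's a consistent up a 2nd shift per cell, and no other grouping gives one.

3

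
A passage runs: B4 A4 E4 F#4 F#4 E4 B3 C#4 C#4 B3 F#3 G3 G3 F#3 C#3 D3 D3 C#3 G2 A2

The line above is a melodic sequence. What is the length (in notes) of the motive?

There are 20 notes; a 4-note unit gives 5 cells:
B4 A4 E4 F#4 | F#4 E4 B3 C#4 | C#4 B3 F#3 G3 | G3 F#3 C#3 D3 | D3 C#3 G2 A2
That's a consistent down a 4th shift per cell, and no other grouping gives one.

4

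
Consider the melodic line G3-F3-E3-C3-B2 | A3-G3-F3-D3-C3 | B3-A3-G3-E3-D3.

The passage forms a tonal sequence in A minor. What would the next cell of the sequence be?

Unit = 5 notes; the statements start on G3, A3, B3, moving up a 2nd each time.
So cell 4 is C4 B3 A3 F3 E3.

C4 B3 A3 F3 E3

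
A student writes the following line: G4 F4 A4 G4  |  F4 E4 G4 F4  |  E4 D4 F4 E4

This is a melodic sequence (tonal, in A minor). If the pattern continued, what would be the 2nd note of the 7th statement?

Grouping in 4s, the 2nd note of each cell is F4, E4, D4.
Each moves down a 2nd. Continuing: C4 → B3 → A3 → G3.

G3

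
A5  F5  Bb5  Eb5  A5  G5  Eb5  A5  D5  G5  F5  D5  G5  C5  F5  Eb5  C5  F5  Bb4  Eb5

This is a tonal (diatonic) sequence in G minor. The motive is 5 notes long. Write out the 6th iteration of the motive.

C5 A4 D5 G4 C5

Unit = 5 notes; the statements start on A5, G5, F5, Eb5, moving down a 2nd each time.
Carrying on: D5 → C5.
From C5 the diatonic shape gives C5 A4 D5 G4 C5.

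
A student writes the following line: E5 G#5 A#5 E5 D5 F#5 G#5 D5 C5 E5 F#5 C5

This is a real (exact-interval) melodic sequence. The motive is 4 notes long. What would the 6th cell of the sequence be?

Unit = 4 notes; the statements start on E5, D5, C5, moving down a 2nd each time.
Carrying on: Bb4 → Ab4 → Gb4.
From Gb4 the exact shape gives Gb4 Bb4 C5 Gb4.

Gb4 Bb4 C5 Gb4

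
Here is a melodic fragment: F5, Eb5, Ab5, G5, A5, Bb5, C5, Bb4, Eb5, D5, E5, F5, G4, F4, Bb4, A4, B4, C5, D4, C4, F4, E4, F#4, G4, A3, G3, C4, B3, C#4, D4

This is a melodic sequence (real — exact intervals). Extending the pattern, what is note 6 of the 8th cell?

Grouping in 6s, the 6th note of each cell is Bb5, F5, C5, G4, D4.
Extending down a 4th: A3 → E3 → B2.

B2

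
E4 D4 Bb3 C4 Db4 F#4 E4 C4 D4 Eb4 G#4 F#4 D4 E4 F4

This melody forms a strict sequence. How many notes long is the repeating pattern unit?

5

There are 15 notes; a 5-note unit gives 3 cells:
E4 D4 Bb3 C4 Db4 | F#4 E4 C4 D4 Eb4 | G#4 F#4 D4 E4 F4
Each cell is the previous one up a 2nd — so the unit is 5 notes.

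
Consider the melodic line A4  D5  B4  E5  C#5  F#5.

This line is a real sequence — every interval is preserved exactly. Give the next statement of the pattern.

D#5 G#5

The 2-note cells begin on A4, B4, C#5 — each up a 2nd from the last.
So cell 4 is D#5 G#5.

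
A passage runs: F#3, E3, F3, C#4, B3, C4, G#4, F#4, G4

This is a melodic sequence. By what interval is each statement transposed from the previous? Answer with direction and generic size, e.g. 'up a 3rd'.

up a 5th

With a 3-note motive the entries are F#3, C#4, G#4, each up a 5th from the previous.
F#3 to C#4 is up a 5th.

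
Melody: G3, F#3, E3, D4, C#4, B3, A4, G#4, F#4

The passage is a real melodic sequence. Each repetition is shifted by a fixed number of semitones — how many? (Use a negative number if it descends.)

7

Unit = 3 notes; the statements start on G3, D4, A4, moving up a 5th each time.
G3→D4 is 62 − 55 = 7 semitones.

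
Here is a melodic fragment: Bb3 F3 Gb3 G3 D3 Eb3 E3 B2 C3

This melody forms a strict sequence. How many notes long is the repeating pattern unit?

9 notes total. Splitting into 3 groups of 3:
Bb3 F3 Gb3 | G3 D3 Eb3 | E3 B2 C3
Every group is a transposition down a 3rd of the one before; no shorter unit works.

3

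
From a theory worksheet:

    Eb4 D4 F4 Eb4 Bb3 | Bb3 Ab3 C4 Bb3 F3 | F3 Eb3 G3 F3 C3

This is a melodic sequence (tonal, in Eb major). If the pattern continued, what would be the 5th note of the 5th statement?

The unit is 5 notes. Position-5 pitches of the 3 shown cells: Bb3, F3, C3.
Extending down a 4th: G2 → D2.

D2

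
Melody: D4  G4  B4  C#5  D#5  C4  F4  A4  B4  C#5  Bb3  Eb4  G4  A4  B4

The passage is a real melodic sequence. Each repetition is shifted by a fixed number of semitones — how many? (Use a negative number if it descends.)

-2

With a 5-note motive the entries are D4, C4, Bb3, each down a 2nd from the previous.
Counting half-steps from D4 to C4: -2.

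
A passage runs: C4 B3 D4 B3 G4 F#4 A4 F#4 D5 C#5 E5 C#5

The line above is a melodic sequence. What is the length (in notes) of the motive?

4

Try groups of 4 (3 cells in 12 notes):
C4 B3 D4 B3 | G4 F#4 A4 F#4 | D5 C#5 E5 C#5
That's a consistent up a 5th shift per cell, and no other grouping gives one.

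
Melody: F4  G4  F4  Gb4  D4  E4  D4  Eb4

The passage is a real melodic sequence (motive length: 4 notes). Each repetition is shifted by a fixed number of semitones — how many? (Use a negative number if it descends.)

-3

The 4-note cells begin on F4, D4 — each down a 3rd from the last.
F4 to D4 spans -3 semitones.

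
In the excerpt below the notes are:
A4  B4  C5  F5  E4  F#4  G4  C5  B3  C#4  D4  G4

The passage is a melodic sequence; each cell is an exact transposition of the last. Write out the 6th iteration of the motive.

Unit = 4 notes; the statements start on A4, E4, B3, moving down a 4th each time.
Continuing the starts: F#3 → C#3 → G#2.
So cell 6 is G#2 A#2 B2 E3.

G#2 A#2 B2 E3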